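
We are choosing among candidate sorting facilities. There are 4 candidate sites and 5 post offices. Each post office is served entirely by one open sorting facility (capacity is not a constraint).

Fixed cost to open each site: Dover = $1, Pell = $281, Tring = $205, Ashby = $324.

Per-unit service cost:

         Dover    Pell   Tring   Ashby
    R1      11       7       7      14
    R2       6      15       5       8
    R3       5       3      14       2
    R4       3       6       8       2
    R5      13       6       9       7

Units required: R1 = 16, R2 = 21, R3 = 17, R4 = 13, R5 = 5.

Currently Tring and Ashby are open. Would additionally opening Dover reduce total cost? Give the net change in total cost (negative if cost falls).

Current service cost with {Tring, Ashby}: 312.
Adding Dover: each post office re-picks its cheapest; new service cost 312, saving 0.
Extra fixed cost: 1. Net change = 1 − 0 = 1.
(Totals: 841 → 842.)

No — net change +1 (cost rises by 1).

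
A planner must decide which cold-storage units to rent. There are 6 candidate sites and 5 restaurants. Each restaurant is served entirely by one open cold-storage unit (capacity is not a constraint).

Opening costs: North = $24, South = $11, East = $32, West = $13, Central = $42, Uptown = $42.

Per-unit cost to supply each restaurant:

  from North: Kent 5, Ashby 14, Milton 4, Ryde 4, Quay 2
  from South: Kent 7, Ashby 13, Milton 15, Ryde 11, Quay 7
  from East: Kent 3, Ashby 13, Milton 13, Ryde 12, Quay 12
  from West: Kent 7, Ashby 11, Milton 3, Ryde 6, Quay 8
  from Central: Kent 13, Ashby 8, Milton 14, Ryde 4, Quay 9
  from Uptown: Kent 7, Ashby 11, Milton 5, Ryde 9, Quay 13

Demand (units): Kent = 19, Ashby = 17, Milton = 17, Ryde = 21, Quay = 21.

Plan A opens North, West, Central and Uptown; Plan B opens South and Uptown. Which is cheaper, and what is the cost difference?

Plan A is cheaper by 265.

Plan A: {North, West, Central, Uptown}: Kent→North 5·19=95, Ashby→Central 8·17=136, Milton→West 3·17=51, Ryde→North 4·21=84, Quay→North 2·21=42. Service 408; fixed 121; total 529.
Plan B: {South, Uptown}: Kent→South 7·19=133, Ashby→Uptown 11·17=187, Milton→Uptown 5·17=85, Ryde→Uptown 9·21=189, Quay→South 7·21=147. Service 741; fixed 53; total 794.
Difference: |529 − 794| = 265.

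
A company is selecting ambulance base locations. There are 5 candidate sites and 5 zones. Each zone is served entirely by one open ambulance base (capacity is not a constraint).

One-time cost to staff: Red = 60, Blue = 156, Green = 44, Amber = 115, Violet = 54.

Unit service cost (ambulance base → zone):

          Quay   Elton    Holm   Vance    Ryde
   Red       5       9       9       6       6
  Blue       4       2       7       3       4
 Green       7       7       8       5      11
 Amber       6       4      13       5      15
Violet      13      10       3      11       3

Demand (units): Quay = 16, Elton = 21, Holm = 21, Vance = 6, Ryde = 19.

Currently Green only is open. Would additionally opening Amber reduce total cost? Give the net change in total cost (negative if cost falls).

No — net change +36 (cost rises by 36).

Current service cost with {Green}: 666.
Adding Amber: each zone re-picks its cheapest; new service cost 587, saving 79.
Extra fixed cost: 115. Net change = 115 − 79 = 36.
(Totals: 710 → 746.)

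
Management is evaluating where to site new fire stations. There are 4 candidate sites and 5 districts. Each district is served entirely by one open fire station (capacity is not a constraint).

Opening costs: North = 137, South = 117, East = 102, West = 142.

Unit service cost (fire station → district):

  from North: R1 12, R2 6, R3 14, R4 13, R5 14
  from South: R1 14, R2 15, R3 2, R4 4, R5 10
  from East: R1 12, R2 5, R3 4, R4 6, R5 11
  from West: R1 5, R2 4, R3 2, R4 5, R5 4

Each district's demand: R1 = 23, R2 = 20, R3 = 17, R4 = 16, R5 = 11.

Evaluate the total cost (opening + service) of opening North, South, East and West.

Total cost: 835

Each district is assigned to its cheapest site among the open ones.
{North, South, East, West}: R1→West 5·23=115, R2→West 4·20=80, R3→South 2·17=34, R4→South 4·16=64, R5→West 4·11=44. Service 337; fixed 498; total 835.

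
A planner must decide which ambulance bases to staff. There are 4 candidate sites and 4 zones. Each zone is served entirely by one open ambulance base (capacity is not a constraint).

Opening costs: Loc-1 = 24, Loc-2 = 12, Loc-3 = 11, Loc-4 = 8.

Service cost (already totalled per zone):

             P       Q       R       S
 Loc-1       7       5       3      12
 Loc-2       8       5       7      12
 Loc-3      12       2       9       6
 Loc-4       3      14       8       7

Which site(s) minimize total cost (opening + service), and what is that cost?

For any fixed open set, each zone goes to its cheapest open site; total = fixed + service.
{Loc-3, Loc-4}: P→Loc-4 3, Q→Loc-3 2, R→Loc-4 8, S→Loc-3 6. Service 19; fixed 19; total 38.
{Loc-3}: service 29 + fixed 11 = 40
{Loc-4}: P→Loc-4 3, Q→Loc-4 14, R→Loc-4 8, S→Loc-4 7. Service 32; fixed 8; total 40.
{Loc-1, Loc-2, Loc-3, Loc-4}: service 14 + fixed 55 = 69
No other subset beats 38.

Open Loc-3 and Loc-4; minimum total cost 38.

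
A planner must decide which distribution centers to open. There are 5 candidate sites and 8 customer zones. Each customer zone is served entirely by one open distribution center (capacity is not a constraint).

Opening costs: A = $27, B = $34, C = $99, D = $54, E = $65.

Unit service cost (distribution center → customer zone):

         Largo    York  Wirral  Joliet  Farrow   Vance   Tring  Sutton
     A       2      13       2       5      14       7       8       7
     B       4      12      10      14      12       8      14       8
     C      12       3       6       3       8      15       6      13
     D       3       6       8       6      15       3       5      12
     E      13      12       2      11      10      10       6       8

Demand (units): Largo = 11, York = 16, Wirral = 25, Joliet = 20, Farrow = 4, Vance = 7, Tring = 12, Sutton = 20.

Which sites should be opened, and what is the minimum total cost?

Open A and C; minimum total cost 599.

For any fixed open set, each customer zone goes to its cheapest open site; total = fixed + service.
{A, C}: Largo→A 2·11=22, York→C 3·16=48, Wirral→A 2·25=50, Joliet→C 3·20=60, Farrow→C 8·4=32, Vance→A 7·7=49, Tring→C 6·12=72, Sutton→A 7·20=140. Service 473; fixed 126; total 599.
{A, C, D}: Largo→A 2·11=22, York→C 3·16=48, Wirral→A 2·25=50, Joliet→C 3·20=60, Farrow→C 8·4=32, Vance→D 3·7=21, Tring→D 5·12=60, Sutton→A 7·20=140. Service 433; fixed 180; total 613.
{A, D}: service 545 + fixed 81 = 626
{A, B, C, D, E}: Largo→A 2·11=22, York→C 3·16=48, Wirral→A 2·25=50, Joliet→C 3·20=60, Farrow→C 8·4=32, Vance→D 3·7=21, Tring→D 5·12=60, Sutton→A 7·20=140. Service 433; fixed 279; total 712.
No other subset beats 599.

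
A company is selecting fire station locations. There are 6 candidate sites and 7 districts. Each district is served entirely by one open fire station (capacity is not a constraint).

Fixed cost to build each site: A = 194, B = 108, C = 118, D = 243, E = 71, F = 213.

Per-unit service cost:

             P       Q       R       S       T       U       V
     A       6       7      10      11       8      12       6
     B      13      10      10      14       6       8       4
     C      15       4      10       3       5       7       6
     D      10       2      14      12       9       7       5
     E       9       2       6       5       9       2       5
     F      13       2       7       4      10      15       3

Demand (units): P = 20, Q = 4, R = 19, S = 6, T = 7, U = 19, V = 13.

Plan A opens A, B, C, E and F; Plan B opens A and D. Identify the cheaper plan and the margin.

Plan A: {A, B, C, E, F}: P→A 6·20=120, Q→E 2·4=8, R→E 6·19=114, S→C 3·6=18, T→C 5·7=35, U→E 2·19=38, V→F 3·13=39. Service 372; fixed 704; total 1076.
Plan B: {A, D}: P→A 6·20=120, Q→D 2·4=8, R→A 10·19=190, S→A 11·6=66, T→A 8·7=56, U→D 7·19=133, V→D 5·13=65. Service 638; fixed 437; total 1075.
Difference: |1076 − 1075| = 1.

Plan B is cheaper by 1.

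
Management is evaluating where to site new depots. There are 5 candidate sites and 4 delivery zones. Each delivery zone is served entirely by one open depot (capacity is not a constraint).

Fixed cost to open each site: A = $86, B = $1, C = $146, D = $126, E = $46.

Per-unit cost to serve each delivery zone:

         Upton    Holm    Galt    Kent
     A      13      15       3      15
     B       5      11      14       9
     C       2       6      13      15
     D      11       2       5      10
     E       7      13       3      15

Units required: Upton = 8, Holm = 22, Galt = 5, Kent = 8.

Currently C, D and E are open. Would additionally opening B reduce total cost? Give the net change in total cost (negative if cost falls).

Yes — net change −7 (cost falls by 7).

Current service cost with {C, D, E}: 155.
Adding B: each delivery zone re-picks its cheapest; new service cost 147, saving 8.
Extra fixed cost: 1. Net change = 1 − 8 = -7.
(Totals: 473 → 466.)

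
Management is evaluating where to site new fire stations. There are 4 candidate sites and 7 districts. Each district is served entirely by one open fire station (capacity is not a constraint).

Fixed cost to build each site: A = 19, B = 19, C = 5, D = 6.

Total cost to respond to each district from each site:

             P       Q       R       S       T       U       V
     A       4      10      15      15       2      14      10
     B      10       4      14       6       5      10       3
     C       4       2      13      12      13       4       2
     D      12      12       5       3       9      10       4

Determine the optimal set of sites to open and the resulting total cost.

For any fixed open set, each district goes to its cheapest open site; total = fixed + service.
{C, D}: P→C 4, Q→C 2, R→D 5, S→D 3, T→D 9, U→C 4, V→C 2. Service 29; fixed 11; total 40.
{A, C, D}: service 22 + fixed 30 = 52
{B, C, D}: P→C 4, Q→C 2, R→D 5, S→D 3, T→B 5, U→C 4, V→C 2. Service 25; fixed 30; total 55.
{A, B, C, D}: P→A 4, Q→C 2, R→D 5, S→D 3, T→A 2, U→C 4, V→C 2. Service 22; fixed 49; total 71.
(All 15 nonempty subsets were checked; C and D is lowest.)

Open C and D; minimum total cost 40.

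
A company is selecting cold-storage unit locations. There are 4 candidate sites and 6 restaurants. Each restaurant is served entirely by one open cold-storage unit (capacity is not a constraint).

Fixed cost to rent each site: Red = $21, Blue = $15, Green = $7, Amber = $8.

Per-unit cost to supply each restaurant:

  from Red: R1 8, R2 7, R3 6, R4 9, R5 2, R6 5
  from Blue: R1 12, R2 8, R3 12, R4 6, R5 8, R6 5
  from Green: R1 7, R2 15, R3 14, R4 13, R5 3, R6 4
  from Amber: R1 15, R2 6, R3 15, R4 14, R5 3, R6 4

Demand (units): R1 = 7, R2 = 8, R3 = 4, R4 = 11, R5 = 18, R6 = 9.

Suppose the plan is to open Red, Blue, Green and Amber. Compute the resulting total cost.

Each restaurant is assigned to its cheapest site among the open ones.
{Red, Blue, Green, Amber}: R1→Green 7·7=49, R2→Amber 6·8=48, R3→Red 6·4=24, R4→Blue 6·11=66, R5→Red 2·18=36, R6→Green 4·9=36. Service 259; fixed 51; total 310.

Total cost: 310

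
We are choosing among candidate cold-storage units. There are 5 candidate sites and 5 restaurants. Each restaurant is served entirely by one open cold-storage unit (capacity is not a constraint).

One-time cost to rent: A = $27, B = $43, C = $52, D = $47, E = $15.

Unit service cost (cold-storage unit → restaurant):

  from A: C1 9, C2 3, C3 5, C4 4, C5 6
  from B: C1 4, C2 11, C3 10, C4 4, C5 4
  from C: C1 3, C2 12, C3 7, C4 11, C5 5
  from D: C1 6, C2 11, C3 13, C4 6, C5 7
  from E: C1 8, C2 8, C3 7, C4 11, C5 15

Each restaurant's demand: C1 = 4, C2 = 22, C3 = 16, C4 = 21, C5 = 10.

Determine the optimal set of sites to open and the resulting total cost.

For any fixed open set, each restaurant goes to its cheapest open site; total = fixed + service.
{A}: C1→A 9·4=36, C2→A 3·22=66, C3→A 5·16=80, C4→A 4·21=84, C5→A 6·10=60. Service 326; fixed 27; total 353.
{A, B}: service 286 + fixed 70 = 356
{A, E}: service 322 + fixed 42 = 364
{A, B, C, D, E}: service 282 + fixed 184 = 466
No other subset beats 353.

Open A only; minimum total cost 353.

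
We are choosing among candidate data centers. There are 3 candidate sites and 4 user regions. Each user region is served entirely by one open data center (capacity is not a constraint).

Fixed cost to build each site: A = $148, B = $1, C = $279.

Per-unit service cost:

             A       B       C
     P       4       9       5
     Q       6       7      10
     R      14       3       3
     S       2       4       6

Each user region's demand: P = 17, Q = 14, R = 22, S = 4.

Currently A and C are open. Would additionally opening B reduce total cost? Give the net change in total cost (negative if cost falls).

No — net change +1 (cost rises by 1).

Current service cost with {A, C}: 226.
Adding B: each user region re-picks its cheapest; new service cost 226, saving 0.
Extra fixed cost: 1. Net change = 1 − 0 = 1.
(Totals: 653 → 654.)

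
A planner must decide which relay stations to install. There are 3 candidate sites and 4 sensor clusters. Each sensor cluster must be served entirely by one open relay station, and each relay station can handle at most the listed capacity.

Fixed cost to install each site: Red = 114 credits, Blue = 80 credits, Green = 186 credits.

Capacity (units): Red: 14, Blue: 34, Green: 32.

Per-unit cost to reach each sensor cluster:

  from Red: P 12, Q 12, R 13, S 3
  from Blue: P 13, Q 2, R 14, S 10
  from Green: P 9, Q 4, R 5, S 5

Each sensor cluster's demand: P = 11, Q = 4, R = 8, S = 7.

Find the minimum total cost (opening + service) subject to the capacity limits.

Minimum total cost: 376

Open {Green}: P→Green 9·11=99, Q→Green 4·4=16, R→Green 5·8=40, S→Green 5·7=35.
Loads: Green carries 30/32. Service 190; fixed 186; total 376.
Next best feasible plan costs 413.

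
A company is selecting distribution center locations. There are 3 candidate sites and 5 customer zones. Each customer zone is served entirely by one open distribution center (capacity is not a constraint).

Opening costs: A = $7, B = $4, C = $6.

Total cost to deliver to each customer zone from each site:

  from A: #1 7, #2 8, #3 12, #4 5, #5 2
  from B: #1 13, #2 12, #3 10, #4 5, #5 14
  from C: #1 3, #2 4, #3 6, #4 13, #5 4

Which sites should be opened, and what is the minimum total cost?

For any fixed open set, each customer zone goes to its cheapest open site; total = fixed + service.
{B, C}: #1→C 3, #2→C 4, #3→C 6, #4→B 5, #5→C 4. Service 22; fixed 10; total 32.
{A, C}: service 20 + fixed 13 = 33
{C}: #1→C 3, #2→C 4, #3→C 6, #4→C 13, #5→C 4. Service 30; fixed 6; total 36.
{A, B, C}: service 20 + fixed 17 = 37
No other subset beats 32.

Open B and C; minimum total cost 32.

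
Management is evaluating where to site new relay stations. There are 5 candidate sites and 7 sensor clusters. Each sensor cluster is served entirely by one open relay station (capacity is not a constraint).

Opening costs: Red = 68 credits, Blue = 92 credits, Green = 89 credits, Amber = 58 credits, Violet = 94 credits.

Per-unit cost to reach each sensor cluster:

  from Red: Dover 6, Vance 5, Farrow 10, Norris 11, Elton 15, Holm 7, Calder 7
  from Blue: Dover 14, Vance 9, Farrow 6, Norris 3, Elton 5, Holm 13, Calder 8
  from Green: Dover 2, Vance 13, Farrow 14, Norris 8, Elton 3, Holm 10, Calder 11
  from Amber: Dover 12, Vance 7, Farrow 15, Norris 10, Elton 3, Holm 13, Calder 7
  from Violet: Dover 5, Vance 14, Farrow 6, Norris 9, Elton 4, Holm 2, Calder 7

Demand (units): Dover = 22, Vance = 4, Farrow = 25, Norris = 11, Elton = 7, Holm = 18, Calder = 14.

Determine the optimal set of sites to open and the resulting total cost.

For any fixed open set, each sensor cluster goes to its cheapest open site; total = fixed + service.
{Violet}: Dover→Violet 5·22=110, Vance→Violet 14·4=56, Farrow→Violet 6·25=150, Norris→Violet 9·11=99, Elton→Violet 4·7=28, Holm→Violet 2·18=36, Calder→Violet 7·14=98. Service 577; fixed 94; total 671.
{Green, Violet}: Dover→Green 2·22=44, Vance→Green 13·4=52, Farrow→Violet 6·25=150, Norris→Green 8·11=88, Elton→Green 3·7=21, Holm→Violet 2·18=36, Calder→Violet 7·14=98. Service 489; fixed 183; total 672.
{Blue, Violet}: service 491 + fixed 186 = 677
{Red, Blue, Green, Amber, Violet}: service 402 + fixed 401 = 803
No other subset beats 671.

Open Violet only; minimum total cost 671.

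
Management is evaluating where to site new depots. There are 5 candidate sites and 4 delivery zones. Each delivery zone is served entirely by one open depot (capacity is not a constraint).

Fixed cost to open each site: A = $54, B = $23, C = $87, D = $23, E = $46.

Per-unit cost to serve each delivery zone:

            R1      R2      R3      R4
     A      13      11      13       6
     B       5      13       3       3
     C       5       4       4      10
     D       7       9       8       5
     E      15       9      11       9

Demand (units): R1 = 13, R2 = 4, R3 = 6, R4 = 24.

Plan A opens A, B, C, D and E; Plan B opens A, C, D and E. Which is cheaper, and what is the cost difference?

Plan A is cheaper by 31.

Plan A: {A, B, C, D, E}: R1→B 5·13=65, R2→C 4·4=16, R3→B 3·6=18, R4→B 3·24=72. Service 171; fixed 233; total 404.
Plan B: {A, C, D, E}: R1→C 5·13=65, R2→C 4·4=16, R3→C 4·6=24, R4→D 5·24=120. Service 225; fixed 210; total 435.
Difference: |404 − 435| = 31.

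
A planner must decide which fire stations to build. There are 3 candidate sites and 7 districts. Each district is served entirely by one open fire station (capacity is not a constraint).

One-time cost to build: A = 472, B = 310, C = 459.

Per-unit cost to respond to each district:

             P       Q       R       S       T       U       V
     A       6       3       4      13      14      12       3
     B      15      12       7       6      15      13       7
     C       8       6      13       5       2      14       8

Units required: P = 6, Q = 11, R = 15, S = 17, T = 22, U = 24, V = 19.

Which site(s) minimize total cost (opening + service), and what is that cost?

Open C only; minimum total cost 1385.

For any fixed open set, each district goes to its cheapest open site; total = fixed + service.
{C}: P→C 8·6=48, Q→C 6·11=66, R→C 13·15=195, S→C 5·17=85, T→C 2·22=44, U→C 14·24=336, V→C 8·19=152. Service 926; fixed 459; total 1385.
{A}: P→A 6·6=36, Q→A 3·11=33, R→A 4·15=60, S→A 13·17=221, T→A 14·22=308, U→A 12·24=288, V→A 3·19=57. Service 1003; fixed 472; total 1475.
{B}: service 1204 + fixed 310 = 1514
{A, B, C}: service 603 + fixed 1241 = 1844
No other subset beats 1385.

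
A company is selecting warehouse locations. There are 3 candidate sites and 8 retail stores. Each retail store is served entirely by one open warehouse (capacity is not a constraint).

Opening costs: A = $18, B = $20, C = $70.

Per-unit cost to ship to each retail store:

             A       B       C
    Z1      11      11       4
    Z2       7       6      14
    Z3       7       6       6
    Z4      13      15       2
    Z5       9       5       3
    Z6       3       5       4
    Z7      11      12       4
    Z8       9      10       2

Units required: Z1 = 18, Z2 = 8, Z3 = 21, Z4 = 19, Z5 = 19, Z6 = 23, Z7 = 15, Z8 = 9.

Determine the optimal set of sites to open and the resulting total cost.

Open A and C; minimum total cost 584.

For any fixed open set, each retail store goes to its cheapest open site; total = fixed + service.
{A, C}: Z1→C 4·18=72, Z2→A 7·8=56, Z3→C 6·21=126, Z4→C 2·19=38, Z5→C 3·19=57, Z6→A 3·23=69, Z7→C 4·15=60, Z8→C 2·9=18. Service 496; fixed 88; total 584.
{A, B, C}: service 488 + fixed 108 = 596
{B, C}: service 511 + fixed 90 = 601
{A}: service 1134 + fixed 18 = 1152
No other subset beats 584.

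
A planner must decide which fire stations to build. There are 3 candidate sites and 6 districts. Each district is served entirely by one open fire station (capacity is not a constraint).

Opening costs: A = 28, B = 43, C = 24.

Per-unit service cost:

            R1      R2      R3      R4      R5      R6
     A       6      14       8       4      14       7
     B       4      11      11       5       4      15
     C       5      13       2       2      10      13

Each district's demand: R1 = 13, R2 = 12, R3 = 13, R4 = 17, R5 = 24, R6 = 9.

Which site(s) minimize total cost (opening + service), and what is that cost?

For any fixed open set, each district goes to its cheapest open site; total = fixed + service.
{A, B, C}: R1→B 4·13=52, R2→B 11·12=132, R3→C 2·13=26, R4→C 2·17=34, R5→B 4·24=96, R6→A 7·9=63. Service 403; fixed 95; total 498.
{B, C}: R1→B 4·13=52, R2→B 11·12=132, R3→C 2·13=26, R4→C 2·17=34, R5→B 4·24=96, R6→C 13·9=117. Service 457; fixed 67; total 524.
{A, B}: R1→B 4·13=52, R2→B 11·12=132, R3→A 8·13=104, R4→A 4·17=68, R5→B 4·24=96, R6→A 7·9=63. Service 515; fixed 71; total 586.
{C}: R1→C 5·13=65, R2→C 13·12=156, R3→C 2·13=26, R4→C 2·17=34, R5→C 10·24=240, R6→C 13·9=117. Service 638; fixed 24; total 662.
No other subset beats 498.

Open A, B and C; minimum total cost 498.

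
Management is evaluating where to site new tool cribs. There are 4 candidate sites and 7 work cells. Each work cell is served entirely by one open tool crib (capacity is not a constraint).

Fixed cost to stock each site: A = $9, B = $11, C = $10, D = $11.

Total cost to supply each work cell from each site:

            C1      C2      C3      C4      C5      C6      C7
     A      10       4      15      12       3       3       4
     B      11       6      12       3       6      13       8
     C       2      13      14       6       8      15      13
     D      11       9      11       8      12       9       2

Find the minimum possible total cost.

Minimum total cost: 55

For any fixed open set, each work cell goes to its cheapest open site; total = fixed + service.
{A, C}: C1→C 2, C2→A 4, C3→C 14, C4→C 6, C5→A 3, C6→A 3, C7→A 4. Service 36; fixed 19; total 55.
{A, B}: service 39 + fixed 20 = 59
{A}: C1→A 10, C2→A 4, C3→A 15, C4→A 12, C5→A 3, C6→A 3, C7→A 4. Service 51; fixed 9; total 60.
{A, B, C, D}: service 28 + fixed 41 = 69
No other subset beats 55.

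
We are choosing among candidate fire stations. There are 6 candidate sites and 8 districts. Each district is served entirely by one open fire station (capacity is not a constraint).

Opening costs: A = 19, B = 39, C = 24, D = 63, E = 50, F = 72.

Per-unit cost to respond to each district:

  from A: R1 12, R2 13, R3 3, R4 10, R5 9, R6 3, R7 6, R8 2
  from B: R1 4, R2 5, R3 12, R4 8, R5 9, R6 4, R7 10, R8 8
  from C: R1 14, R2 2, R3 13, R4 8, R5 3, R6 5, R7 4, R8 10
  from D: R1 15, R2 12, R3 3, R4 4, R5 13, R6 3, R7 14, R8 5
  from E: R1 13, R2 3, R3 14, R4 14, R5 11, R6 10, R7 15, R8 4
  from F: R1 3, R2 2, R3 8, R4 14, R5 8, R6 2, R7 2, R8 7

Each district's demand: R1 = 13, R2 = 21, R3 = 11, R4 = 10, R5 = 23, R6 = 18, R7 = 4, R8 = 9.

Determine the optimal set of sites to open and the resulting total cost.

For any fixed open set, each district goes to its cheapest open site; total = fixed + service.
{A, C, F}: R1→F 3·13=39, R2→C 2·21=42, R3→A 3·11=33, R4→C 8·10=80, R5→C 3·23=69, R6→F 2·18=36, R7→F 2·4=8, R8→A 2·9=18. Service 325; fixed 115; total 440.
{A, B, C}: service 364 + fixed 82 = 446
{A, C, D, F}: R1→F 3·13=39, R2→C 2·21=42, R3→A 3·11=33, R4→D 4·10=40, R5→C 3·23=69, R6→F 2·18=36, R7→F 2·4=8, R8→A 2·9=18. Service 285; fixed 178; total 463.
{A, B, C, D, E, F}: R1→F 3·13=39, R2→C 2·21=42, R3→A 3·11=33, R4→D 4·10=40, R5→C 3·23=69, R6→F 2·18=36, R7→F 2·4=8, R8→A 2·9=18. Service 285; fixed 267; total 552.
No other subset beats 440.

Open A, C and F; minimum total cost 440.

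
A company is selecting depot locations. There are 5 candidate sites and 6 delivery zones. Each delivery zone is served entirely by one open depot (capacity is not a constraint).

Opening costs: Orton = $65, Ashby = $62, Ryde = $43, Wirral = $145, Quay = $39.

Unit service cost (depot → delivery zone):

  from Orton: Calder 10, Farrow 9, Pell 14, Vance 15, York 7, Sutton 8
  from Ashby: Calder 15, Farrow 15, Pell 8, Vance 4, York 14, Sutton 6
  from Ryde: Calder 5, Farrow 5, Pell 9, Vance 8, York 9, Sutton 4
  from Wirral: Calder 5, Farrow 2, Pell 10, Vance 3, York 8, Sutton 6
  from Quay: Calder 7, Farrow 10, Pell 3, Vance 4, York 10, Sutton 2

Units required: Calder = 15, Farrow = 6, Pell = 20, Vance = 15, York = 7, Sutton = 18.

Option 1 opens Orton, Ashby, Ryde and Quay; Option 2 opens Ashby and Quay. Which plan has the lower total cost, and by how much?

Option 2 is cheaper by 27.

Option 1: {Orton, Ashby, Ryde, Quay}: Calder→Ryde 5·15=75, Farrow→Ryde 5·6=30, Pell→Quay 3·20=60, Vance→Ashby 4·15=60, York→Orton 7·7=49, Sutton→Quay 2·18=36. Service 310; fixed 209; total 519.
Option 2: {Ashby, Quay}: Calder→Quay 7·15=105, Farrow→Quay 10·6=60, Pell→Quay 3·20=60, Vance→Ashby 4·15=60, York→Quay 10·7=70, Sutton→Quay 2·18=36. Service 391; fixed 101; total 492.
Difference: |519 − 492| = 27.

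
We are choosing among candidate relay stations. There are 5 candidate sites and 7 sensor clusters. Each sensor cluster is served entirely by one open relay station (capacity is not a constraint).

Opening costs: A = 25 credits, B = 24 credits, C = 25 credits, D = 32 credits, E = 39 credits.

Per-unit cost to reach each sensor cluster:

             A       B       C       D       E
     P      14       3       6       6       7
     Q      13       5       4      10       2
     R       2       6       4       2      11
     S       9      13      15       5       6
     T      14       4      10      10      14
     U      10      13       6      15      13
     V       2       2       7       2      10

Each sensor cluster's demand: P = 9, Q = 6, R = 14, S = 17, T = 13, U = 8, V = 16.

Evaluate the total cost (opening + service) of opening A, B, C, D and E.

Each sensor cluster is assigned to its cheapest site among the open ones.
{A, B, C, D, E}: P→B 3·9=27, Q→E 2·6=12, R→A 2·14=28, S→D 5·17=85, T→B 4·13=52, U→C 6·8=48, V→A 2·16=32. Service 284; fixed 145; total 429.

Total cost: 429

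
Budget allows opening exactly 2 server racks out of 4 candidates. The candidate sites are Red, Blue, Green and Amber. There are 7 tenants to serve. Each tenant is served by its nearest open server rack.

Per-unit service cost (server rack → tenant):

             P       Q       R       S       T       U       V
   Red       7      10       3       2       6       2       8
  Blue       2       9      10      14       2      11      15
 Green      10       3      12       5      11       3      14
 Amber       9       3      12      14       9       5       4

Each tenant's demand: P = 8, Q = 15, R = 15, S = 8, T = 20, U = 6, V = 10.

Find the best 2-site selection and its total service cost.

With exactly 2 open, each tenant uses its cheapest among the chosen.
{Red, Amber}: P→Red 7·8=56, Q→Amber 3·15=45, R→Red 3·15=45, S→Red 2·8=16, T→Red 6·20=120, U→Red 2·6=12, V→Amber 4·10=40. Service cost 334.
{Red, Blue}: service cost 344
{Red, Green}: service cost 374
Among all 6 size-2 choices, {Red, Amber} is lowest.

Choose Red and Amber; total service cost 334.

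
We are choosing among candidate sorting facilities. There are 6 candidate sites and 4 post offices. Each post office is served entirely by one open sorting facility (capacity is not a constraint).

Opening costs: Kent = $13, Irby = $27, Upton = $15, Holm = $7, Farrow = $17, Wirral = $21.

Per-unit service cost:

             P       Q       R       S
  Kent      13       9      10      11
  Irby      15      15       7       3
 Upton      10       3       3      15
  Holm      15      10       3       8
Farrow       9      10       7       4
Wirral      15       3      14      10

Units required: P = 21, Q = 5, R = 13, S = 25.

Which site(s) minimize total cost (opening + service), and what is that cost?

Open Upton and Farrow; minimum total cost 375.

For any fixed open set, each post office goes to its cheapest open site; total = fixed + service.
{Upton, Farrow}: P→Farrow 9·21=189, Q→Upton 3·5=15, R→Upton 3·13=39, S→Farrow 4·25=100. Service 343; fixed 32; total 375.
{Irby, Upton, Farrow}: P→Farrow 9·21=189, Q→Upton 3·5=15, R→Upton 3·13=39, S→Irby 3·25=75. Service 318; fixed 59; total 377.
{Irby, Upton}: P→Upton 10·21=210, Q→Upton 3·5=15, R→Upton 3·13=39, S→Irby 3·25=75. Service 339; fixed 42; total 381.
{Kent, Irby, Upton, Holm, Farrow, Wirral}: P→Farrow 9·21=189, Q→Upton 3·5=15, R→Upton 3·13=39, S→Irby 3·25=75. Service 318; fixed 100; total 418.
No other subset beats 375.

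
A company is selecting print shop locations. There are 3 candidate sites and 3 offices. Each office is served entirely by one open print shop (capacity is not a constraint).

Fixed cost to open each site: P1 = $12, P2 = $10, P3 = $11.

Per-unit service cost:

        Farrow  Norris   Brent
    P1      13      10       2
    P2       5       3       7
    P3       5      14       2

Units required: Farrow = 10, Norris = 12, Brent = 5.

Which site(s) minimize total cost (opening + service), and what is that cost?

For any fixed open set, each office goes to its cheapest open site; total = fixed + service.
{P2, P3}: Farrow→P2 5·10=50, Norris→P2 3·12=36, Brent→P3 2·5=10. Service 96; fixed 21; total 117.
{P1, P2}: service 96 + fixed 22 = 118
{P1, P2, P3}: service 96 + fixed 33 = 129
{P2}: service 121 + fixed 10 = 131
No other subset beats 117.

Open P2 and P3; minimum total cost 117.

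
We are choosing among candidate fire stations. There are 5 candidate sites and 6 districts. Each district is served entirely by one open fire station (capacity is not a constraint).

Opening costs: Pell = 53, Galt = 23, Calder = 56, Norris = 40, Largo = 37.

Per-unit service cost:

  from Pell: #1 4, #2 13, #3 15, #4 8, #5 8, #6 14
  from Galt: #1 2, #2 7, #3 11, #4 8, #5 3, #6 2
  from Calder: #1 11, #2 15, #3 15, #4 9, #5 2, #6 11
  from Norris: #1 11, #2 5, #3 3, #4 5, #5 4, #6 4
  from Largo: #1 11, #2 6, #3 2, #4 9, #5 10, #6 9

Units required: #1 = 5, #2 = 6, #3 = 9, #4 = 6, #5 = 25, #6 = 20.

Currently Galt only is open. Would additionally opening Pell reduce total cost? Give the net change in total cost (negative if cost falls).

Current service cost with {Galt}: 314.
Adding Pell: each district re-picks its cheapest; new service cost 314, saving 0.
Extra fixed cost: 53. Net change = 53 − 0 = 53.
(Totals: 337 → 390.)

No — net change +53 (cost rises by 53).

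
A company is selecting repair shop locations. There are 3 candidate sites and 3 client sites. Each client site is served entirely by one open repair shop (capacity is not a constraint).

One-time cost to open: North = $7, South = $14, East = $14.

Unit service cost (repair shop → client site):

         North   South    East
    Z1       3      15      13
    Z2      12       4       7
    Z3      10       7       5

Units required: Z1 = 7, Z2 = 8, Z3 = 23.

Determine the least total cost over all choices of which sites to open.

For any fixed open set, each client site goes to its cheapest open site; total = fixed + service.
{North, South, East}: Z1→North 3·7=21, Z2→South 4·8=32, Z3→East 5·23=115. Service 168; fixed 35; total 203.
{North, East}: Z1→North 3·7=21, Z2→East 7·8=56, Z3→East 5·23=115. Service 192; fixed 21; total 213.
{North, South}: service 214 + fixed 21 = 235
{North}: service 347 + fixed 7 = 354
No other subset beats 203.

Minimum total cost: 203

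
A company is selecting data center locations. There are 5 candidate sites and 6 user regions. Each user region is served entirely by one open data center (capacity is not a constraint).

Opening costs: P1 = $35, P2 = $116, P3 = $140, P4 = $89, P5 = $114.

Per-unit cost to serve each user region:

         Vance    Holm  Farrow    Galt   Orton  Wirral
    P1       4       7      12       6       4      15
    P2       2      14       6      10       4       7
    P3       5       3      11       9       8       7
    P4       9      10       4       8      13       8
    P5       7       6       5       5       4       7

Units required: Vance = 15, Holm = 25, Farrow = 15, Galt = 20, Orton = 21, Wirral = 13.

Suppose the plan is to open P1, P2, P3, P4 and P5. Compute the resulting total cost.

Each user region is assigned to its cheapest site among the open ones.
{P1, P2, P3, P4, P5}: Vance→P2 2·15=30, Holm→P3 3·25=75, Farrow→P4 4·15=60, Galt→P5 5·20=100, Orton→P1 4·21=84, Wirral→P2 7·13=91. Service 440; fixed 494; total 934.

Total cost: 934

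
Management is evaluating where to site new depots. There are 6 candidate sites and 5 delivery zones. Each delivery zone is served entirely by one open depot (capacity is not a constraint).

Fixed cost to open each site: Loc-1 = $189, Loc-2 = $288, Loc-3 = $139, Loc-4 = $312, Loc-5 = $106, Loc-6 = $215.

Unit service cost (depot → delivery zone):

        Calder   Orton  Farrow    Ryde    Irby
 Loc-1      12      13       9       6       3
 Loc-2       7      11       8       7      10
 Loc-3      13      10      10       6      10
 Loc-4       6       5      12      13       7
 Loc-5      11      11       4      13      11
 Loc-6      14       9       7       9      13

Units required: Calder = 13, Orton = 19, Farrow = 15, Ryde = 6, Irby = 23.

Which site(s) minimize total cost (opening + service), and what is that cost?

For any fixed open set, each delivery zone goes to its cheapest open site; total = fixed + service.
{Loc-1, Loc-5}: Calder→Loc-5 11·13=143, Orton→Loc-5 11·19=209, Farrow→Loc-5 4·15=60, Ryde→Loc-1 6·6=36, Irby→Loc-1 3·23=69. Service 517; fixed 295; total 812.
{Loc-1}: service 643 + fixed 189 = 832
{Loc-5}: service 743 + fixed 106 = 849
{Loc-1, Loc-2, Loc-3, Loc-4, Loc-5, Loc-6}: Calder→Loc-4 6·13=78, Orton→Loc-4 5·19=95, Farrow→Loc-5 4·15=60, Ryde→Loc-1 6·6=36, Irby→Loc-1 3·23=69. Service 338; fixed 1249; total 1587.
No other subset beats 812.

Open Loc-1 and Loc-5; minimum total cost 812.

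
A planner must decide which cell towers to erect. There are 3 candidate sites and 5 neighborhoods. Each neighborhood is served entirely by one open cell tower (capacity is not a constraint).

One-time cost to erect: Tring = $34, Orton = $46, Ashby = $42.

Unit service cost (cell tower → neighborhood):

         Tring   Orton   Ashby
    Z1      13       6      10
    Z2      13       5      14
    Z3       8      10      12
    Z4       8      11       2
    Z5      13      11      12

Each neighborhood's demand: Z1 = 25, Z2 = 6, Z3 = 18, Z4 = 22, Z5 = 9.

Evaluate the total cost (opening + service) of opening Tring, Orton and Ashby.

Total cost: 589

Each neighborhood is assigned to its cheapest site among the open ones.
{Tring, Orton, Ashby}: Z1→Orton 6·25=150, Z2→Orton 5·6=30, Z3→Tring 8·18=144, Z4→Ashby 2·22=44, Z5→Orton 11·9=99. Service 467; fixed 122; total 589.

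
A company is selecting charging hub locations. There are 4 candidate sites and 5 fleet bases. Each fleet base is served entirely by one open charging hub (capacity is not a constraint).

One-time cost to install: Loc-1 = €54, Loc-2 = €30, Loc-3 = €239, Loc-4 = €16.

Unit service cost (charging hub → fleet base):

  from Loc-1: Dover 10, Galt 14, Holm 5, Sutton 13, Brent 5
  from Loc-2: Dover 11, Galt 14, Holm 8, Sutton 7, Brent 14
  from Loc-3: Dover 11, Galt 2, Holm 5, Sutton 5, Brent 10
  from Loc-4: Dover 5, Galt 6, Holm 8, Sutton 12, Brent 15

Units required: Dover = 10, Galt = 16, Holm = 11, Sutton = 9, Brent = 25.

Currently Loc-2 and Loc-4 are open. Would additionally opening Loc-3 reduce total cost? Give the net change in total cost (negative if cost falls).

Current service cost with {Loc-2, Loc-4}: 647.
Adding Loc-3: each fleet base re-picks its cheapest; new service cost 432, saving 215.
Extra fixed cost: 239. Net change = 239 − 215 = 24.
(Totals: 693 → 717.)

No — net change +24 (cost rises by 24).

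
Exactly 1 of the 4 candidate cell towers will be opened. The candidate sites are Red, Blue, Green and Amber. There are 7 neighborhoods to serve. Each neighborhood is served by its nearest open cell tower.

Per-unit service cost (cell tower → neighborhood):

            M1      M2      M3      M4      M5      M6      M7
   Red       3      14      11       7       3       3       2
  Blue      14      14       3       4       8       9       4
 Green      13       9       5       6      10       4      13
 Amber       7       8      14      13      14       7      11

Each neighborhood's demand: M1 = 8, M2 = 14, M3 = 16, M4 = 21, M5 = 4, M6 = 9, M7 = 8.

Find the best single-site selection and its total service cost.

Choose Blue only; total service cost 585.

With exactly 1 open, each neighborhood uses its cheapest among the chosen.
{Blue}: M1→Blue 14·8=112, M2→Blue 14·14=196, M3→Blue 3·16=48, M4→Blue 4·21=84, M5→Blue 8·4=32, M6→Blue 9·9=81, M7→Blue 4·8=32. Service cost 585.
{Red}: service cost 598
{Green}: service cost 616
Among all 4 size-1 choices, {Blue} is lowest.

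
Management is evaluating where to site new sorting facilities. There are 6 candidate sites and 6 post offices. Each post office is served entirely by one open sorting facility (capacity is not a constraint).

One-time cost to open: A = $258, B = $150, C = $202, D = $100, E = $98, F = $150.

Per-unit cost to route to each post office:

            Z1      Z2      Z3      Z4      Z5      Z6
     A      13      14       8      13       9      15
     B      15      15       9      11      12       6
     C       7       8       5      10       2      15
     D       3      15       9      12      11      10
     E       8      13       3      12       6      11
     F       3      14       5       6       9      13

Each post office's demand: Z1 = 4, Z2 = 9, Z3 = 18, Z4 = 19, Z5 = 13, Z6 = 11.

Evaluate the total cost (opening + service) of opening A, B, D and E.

Each post office is assigned to its cheapest site among the open ones.
{A, B, D, E}: Z1→D 3·4=12, Z2→E 13·9=117, Z3→E 3·18=54, Z4→B 11·19=209, Z5→E 6·13=78, Z6→B 6·11=66. Service 536; fixed 606; total 1142.

Total cost: 1142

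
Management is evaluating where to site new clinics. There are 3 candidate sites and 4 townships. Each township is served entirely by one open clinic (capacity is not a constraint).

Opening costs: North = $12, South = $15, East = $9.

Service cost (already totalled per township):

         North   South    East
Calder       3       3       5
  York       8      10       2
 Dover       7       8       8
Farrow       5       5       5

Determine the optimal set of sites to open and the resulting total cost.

Open East only; minimum total cost 29.

For any fixed open set, each township goes to its cheapest open site; total = fixed + service.
{East}: Calder→East 5, York→East 2, Dover→East 8, Farrow→East 5. Service 20; fixed 9; total 29.
{North}: Calder→North 3, York→North 8, Dover→North 7, Farrow→North 5. Service 23; fixed 12; total 35.
{North, East}: Calder→North 3, York→East 2, Dover→North 7, Farrow→North 5. Service 17; fixed 21; total 38.
{North, South, East}: Calder→North 3, York→East 2, Dover→North 7, Farrow→North 5. Service 17; fixed 36; total 53.
No other subset beats 29.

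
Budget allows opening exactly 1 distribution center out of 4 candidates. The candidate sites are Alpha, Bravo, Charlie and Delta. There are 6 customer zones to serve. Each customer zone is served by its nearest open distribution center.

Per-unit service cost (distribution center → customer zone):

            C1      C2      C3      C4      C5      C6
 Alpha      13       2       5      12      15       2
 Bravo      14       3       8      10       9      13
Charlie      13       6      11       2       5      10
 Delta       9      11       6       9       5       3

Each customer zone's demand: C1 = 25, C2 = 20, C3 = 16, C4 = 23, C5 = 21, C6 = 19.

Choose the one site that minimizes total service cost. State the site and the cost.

With exactly 1 open, each customer zone uses its cheapest among the chosen.
{Delta}: C1→Delta 9·25=225, C2→Delta 11·20=220, C3→Delta 6·16=96, C4→Delta 9·23=207, C5→Delta 5·21=105, C6→Delta 3·19=57. Service cost 910.
{Charlie}: service cost 962
{Alpha}: service cost 1074
Among all 4 size-1 choices, {Delta} is lowest.

Choose Delta only; total service cost 910.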